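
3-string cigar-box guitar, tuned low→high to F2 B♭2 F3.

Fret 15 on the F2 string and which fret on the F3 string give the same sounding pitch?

3

F2 at fret 15 is F2 + 15 semitones = A♭3.
The open F3 string is 12 semitones above the open F2, so the same pitch on the F3 string lies at fret 15 − 12 = 3.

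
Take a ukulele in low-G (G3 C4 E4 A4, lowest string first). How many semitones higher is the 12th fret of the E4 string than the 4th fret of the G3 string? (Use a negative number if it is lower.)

E4 at fret 12 → E5 (MIDI 76); G3 at fret 4 → B3 (MIDI 59).
76 − 59 = 17, so the two pitches are 17 semitones apart.

17 semitones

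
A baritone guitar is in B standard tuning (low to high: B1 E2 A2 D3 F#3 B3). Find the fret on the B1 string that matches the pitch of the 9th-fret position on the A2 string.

Fret 9 on A2 is MIDI 45 + 9 = 54 (F#3). On the B1 string (open MIDI 35), that pitch is 54 − 35 = fret 19.

19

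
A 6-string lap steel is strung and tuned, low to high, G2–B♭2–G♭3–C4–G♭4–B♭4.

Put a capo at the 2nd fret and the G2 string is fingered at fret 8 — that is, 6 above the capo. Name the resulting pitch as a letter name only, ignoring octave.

E♭

The capo raises the open G2 by 2 semitones to A2; fretting 6 more gives G2 + 2 + 6 = G2 + 8 semitones, landing on E♭.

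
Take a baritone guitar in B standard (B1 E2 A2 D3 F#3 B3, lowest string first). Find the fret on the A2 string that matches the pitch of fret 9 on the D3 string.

14

D3 at fret 9 is D3 + 9 semitones = B3.
The open A2 string is 5 semitones below the open D3, so the same pitch on the A2 string lies at fret 9 + 5 = 14.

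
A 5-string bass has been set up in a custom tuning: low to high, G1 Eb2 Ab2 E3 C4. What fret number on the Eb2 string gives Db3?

10

Db3 is 10 semitones above the open Eb2 (Eb–E–F–Gb–…–B–C–Db), so it sits at fret 10.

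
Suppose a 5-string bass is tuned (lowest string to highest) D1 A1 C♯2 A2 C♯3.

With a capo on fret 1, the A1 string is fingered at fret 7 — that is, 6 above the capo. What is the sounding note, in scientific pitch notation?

E2

The capo raises the open A1 by 1 semitone to A♯1; fretting 6 more gives A1 + 1 + 6 = A1 + 7 semitones = E2.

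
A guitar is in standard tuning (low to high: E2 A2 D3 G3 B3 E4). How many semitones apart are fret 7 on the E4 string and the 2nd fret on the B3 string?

10 semitones

E4 at fret 7 → B4 (MIDI 71); B3 at fret 2 → C♯4 (MIDI 61).
71 − 61 = 10, so the two pitches are 10 semitones apart, with B4 the higher.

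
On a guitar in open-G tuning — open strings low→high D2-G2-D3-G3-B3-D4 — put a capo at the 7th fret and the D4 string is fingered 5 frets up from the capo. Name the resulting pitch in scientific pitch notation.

The capo raises the open D4 by 7 semitones to A4; fretting 5 more gives D4 + 7 + 5 = D4 + 12 semitones = D5.

D5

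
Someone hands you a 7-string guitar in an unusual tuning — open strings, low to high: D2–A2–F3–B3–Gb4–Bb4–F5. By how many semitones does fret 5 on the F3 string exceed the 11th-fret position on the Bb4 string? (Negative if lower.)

F3 at fret 5 → Bb3 (MIDI 58); Bb4 at fret 11 → A5 (MIDI 81).
58 − 81 = -23, so the two pitches are 23 semitones apart.

-23 semitones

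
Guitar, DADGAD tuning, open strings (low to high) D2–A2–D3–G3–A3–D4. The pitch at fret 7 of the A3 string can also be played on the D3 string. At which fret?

14

A3 at fret 7 is A3 + 7 semitones = E4.
The open D3 string is 7 semitones below the open A3, so the same pitch on the D3 string lies at fret 7 + 7 = 14.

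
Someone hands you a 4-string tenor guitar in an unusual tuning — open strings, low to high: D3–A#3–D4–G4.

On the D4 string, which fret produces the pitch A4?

7

A4 is 7 semitones above the open D4 (D–D#–E–F–F#–G–G#–A), so it sits at fret 7.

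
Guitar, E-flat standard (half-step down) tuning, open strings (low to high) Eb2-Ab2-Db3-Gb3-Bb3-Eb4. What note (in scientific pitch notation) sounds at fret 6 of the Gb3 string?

C4

The open Gb3 string plus 6 semitones: Gb–G–Ab–A–Bb–B–C.
The walk passes from B into C once, so the octave number goes from 3 to 4.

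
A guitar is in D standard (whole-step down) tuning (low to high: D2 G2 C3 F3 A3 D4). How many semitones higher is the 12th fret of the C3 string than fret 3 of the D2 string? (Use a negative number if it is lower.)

C3 at fret 12 → C4 (MIDI 60); D2 at fret 3 → F2 (MIDI 41).
60 − 41 = 19, so the two pitches are 19 semitones apart.

19 semitones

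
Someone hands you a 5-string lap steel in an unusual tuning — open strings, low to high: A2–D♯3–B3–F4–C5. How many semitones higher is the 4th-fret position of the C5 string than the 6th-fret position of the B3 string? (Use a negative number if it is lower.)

C5 at fret 4 → E5 (MIDI 76); B3 at fret 6 → F4 (MIDI 65).
76 − 65 = 11, so the two pitches are 11 semitones apart.

11 semitones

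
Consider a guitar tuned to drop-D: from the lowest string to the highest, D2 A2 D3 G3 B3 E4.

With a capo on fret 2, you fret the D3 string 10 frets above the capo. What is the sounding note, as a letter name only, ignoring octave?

D

The capo raises the open D3 by 2 semitones to E3; fretting 10 more gives D3 + 2 + 10 = D3 + 12 semitones, landing on D.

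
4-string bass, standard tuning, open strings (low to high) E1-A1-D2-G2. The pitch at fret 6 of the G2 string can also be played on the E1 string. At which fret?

21

G2 at fret 6 is G2 + 6 semitones = C#3.
The open E1 string is 15 semitones below the open G2, so the same pitch on the E1 string lies at fret 6 + 15 = 21.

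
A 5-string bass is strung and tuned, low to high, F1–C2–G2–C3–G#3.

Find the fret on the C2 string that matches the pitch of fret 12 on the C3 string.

24

C3 at fret 12 is C3 + 12 semitones = C4.
The open C2 string is 12 semitones below the open C3, so the same pitch on the C2 string lies at fret 12 + 12 = 24.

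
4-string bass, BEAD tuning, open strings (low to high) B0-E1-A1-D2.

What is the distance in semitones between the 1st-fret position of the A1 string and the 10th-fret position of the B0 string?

1 semitone

A1 at fret 1 → A♯1 (MIDI 34); B0 at fret 10 → A1 (MIDI 33).
34 − 33 = 1, so the two pitches are 1 semitone apart, with A♯1 the higher.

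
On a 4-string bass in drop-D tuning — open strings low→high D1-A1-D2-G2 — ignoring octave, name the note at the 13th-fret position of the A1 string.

Each fret is one semitone, so A1 + 13 = A#.

A#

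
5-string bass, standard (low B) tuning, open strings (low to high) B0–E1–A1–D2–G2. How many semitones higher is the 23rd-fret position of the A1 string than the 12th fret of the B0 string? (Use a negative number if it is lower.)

A1 at fret 23 → G#3 (MIDI 56); B0 at fret 12 → B1 (MIDI 35).
56 − 35 = 21, so the two pitches are 21 semitones apart.

21 semitones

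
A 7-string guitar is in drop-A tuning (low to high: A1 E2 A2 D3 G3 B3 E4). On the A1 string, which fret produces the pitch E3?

19

E3 is 19 semitones above the open A1 (A–A#–B–C–…–D–D#–E), so it sits at fret 19.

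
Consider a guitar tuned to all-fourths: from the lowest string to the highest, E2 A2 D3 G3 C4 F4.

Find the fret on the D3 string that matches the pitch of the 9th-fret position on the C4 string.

19

Fret 9 on C4 is MIDI 60 + 9 = 69 (A4). On the D3 string (open MIDI 50), that pitch is 69 − 50 = fret 19.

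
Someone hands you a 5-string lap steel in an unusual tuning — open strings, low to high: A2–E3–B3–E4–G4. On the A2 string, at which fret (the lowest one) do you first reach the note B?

From A2, count semitones up the chromatic scale until reaching B: A–A#–B — 2 steps.

2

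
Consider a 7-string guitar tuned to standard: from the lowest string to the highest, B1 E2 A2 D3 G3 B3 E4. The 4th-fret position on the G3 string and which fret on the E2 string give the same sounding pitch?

G3 at fret 4 is G3 + 4 semitones = B3.
The open E2 string is 15 semitones below the open G3, so the same pitch on the E2 string lies at fret 4 + 15 = 19.

19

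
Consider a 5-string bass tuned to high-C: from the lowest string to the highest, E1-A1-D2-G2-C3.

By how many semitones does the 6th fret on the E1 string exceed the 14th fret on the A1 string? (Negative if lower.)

E1 at fret 6 → A#1 (MIDI 34); A1 at fret 14 → B2 (MIDI 47).
34 − 47 = -13, so the two pitches are 13 semitones apart.

-13 semitones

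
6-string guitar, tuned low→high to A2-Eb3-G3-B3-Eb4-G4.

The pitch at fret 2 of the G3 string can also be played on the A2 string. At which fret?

G3 at fret 2 is G3 + 2 semitones = A3.
The open A2 string is 10 semitones below the open G3, so the same pitch on the A2 string lies at fret 2 + 10 = 12.

12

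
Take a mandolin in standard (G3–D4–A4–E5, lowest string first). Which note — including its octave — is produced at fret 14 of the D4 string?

Each fret is one semitone, so D4 + 14 = E5.

E5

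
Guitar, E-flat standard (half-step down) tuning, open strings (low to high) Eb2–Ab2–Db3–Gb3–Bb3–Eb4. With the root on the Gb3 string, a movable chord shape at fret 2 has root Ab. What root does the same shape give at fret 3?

Moving from fret 2 to fret 3 shifts the root by 1 semitone.
Ab up 1 semitone is A.

A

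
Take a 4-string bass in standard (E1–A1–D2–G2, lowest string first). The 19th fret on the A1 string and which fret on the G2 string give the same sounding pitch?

A1 at fret 19 is A1 + 19 semitones = E3.
The open G2 string is 10 semitones above the open A1, so the same pitch on the G2 string lies at fret 19 − 10 = 9.

9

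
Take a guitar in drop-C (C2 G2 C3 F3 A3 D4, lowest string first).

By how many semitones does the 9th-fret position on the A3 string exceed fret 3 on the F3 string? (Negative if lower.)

A3 at fret 9 → F#4 (MIDI 66); F3 at fret 3 → G#3 (MIDI 56).
66 − 56 = 10, so the two pitches are 10 semitones apart.

10 semitones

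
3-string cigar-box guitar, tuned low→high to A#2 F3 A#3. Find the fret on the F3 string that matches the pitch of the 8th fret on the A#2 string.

A#2 at fret 8 is A#2 + 8 semitones = F#3.
The open F3 string is 7 semitones above the open A#2, so the same pitch on the F3 string lies at fret 8 − 7 = 1.

1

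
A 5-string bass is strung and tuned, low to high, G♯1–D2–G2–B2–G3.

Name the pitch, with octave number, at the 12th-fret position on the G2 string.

G2 is MIDI 43. Adding 12 gives 55, which is G3.

G3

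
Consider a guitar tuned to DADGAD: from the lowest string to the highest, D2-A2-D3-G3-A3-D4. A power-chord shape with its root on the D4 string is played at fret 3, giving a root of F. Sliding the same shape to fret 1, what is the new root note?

D#

Moving from fret 3 to fret 1 shifts the root by -2 semitones.
F down 2 semitones is D#.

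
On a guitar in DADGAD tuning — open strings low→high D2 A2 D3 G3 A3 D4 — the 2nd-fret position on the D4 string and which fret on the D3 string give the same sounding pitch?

14

Fret 2 on D4 is MIDI 62 + 2 = 64 (E4). On the D3 string (open MIDI 50), that pitch is 64 − 50 = fret 14.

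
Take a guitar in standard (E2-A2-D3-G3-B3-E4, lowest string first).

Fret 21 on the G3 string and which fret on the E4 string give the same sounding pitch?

G3 at fret 21 is G3 + 21 semitones = E5.
The open E4 string is 9 semitones above the open G3, so the same pitch on the E4 string lies at fret 21 − 9 = 12.

12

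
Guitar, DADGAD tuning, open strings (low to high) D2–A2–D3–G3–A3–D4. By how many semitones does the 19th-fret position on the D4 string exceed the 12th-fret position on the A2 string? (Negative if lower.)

D4 at fret 19 → A5 (MIDI 81); A2 at fret 12 → A3 (MIDI 57).
81 − 57 = 24, so the two pitches are 24 semitones apart.

24 semitones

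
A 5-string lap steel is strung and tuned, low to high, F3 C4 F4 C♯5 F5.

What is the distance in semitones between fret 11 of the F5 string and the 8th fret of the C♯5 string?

7 semitones

F5 at fret 11 → E6 (MIDI 88); C♯5 at fret 8 → A5 (MIDI 81).
88 − 81 = 7, so the two pitches are 7 semitones apart, with E6 the higher.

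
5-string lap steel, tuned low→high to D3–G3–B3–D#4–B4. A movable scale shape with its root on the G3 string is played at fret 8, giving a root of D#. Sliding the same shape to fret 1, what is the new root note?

Moving from fret 8 to fret 1 shifts the root by -7 semitones.
D# down 7 semitones is G#.

G#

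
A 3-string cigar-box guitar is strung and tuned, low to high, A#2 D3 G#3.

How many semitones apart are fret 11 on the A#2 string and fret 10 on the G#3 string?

9 semitones

A#2 at fret 11 → A3 (MIDI 57); G#3 at fret 10 → F#4 (MIDI 66).
57 − 66 = -9, so the two pitches are 9 semitones apart, with F#4 the higher.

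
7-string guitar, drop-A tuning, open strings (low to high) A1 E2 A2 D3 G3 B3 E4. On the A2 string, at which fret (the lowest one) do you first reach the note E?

7

From A2, count semitones up the chromatic scale until reaching E: A–A#–B–C–C#–D–D#–E — 7 steps.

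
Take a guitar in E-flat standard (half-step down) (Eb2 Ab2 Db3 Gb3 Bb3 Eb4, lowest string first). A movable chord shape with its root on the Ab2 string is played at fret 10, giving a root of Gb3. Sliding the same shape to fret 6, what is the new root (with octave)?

D3

Moving from fret 10 to fret 6 shifts the root by -4 semitones.
Gb3 down 4 semitones is D3.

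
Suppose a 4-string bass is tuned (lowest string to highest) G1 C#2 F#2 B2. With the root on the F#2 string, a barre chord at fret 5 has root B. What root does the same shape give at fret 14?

G#

Moving from fret 5 to fret 14 shifts the root by 9 semitones.
B up 9 semitones is G#.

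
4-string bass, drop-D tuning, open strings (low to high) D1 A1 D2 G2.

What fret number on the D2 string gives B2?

B2 is 9 semitones above the open D2 (D–D#–E–F–F#–G–G#–A–A#–B), so it sits at fret 9.

9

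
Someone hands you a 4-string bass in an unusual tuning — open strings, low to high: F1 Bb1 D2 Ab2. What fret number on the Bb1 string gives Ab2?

Ab2 is 10 semitones above the open Bb1 (Bb–B–C–Db–…–Gb–G–Ab), so it sits at fret 10.

10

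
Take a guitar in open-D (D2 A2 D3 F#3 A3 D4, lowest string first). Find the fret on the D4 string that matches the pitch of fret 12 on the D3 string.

D3 at fret 12 is D3 + 12 semitones = D4.
The open D4 string is 12 semitones above the open D3, so the same pitch on the D4 string lies at fret 12 − 12 = 0.

0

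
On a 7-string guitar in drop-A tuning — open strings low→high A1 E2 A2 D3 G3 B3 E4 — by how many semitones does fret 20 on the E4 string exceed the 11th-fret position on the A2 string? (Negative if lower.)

28 semitones

E4 at fret 20 → C6 (MIDI 84); A2 at fret 11 → G♯3 (MIDI 56).
84 − 56 = 28, so the two pitches are 28 semitones apart.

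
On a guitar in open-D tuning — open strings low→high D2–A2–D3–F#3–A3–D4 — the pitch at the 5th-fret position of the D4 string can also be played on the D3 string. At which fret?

17

Fret 5 on D4 is MIDI 62 + 5 = 67 (G4). On the D3 string (open MIDI 50), that pitch is 67 − 50 = fret 17.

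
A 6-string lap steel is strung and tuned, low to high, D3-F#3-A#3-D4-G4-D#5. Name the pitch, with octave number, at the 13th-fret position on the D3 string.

The open D3 string plus 13 semitones: D–D#–E–F–…–C#–D–D#.
The walk passes from B into C once, so the octave number goes from 3 to 4.

D#4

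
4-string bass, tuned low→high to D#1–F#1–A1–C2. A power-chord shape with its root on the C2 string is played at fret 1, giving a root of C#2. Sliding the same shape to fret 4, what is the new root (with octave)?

E2

Moving from fret 1 to fret 4 shifts the root by 3 semitones.
C#2 up 3 semitones is E2.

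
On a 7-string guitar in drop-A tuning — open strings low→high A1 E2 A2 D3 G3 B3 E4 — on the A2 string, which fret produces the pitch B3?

14

B3 is 14 semitones above the open A2 (A–A#–B–C–…–A–A#–B), so it sits at fret 14.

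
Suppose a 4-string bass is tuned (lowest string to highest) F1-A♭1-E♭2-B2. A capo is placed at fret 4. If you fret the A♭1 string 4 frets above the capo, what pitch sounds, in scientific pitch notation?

E2

The capo raises the open A♭1 by 4 semitones to C2; fretting 4 more gives A♭1 + 4 + 4 = A♭1 + 8 semitones = E2.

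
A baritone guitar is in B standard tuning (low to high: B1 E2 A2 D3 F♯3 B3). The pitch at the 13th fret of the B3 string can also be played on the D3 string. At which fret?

B3 at fret 13 is B3 + 13 semitones = C5.
The open D3 string is 9 semitones below the open B3, so the same pitch on the D3 string lies at fret 13 + 9 = 22.

22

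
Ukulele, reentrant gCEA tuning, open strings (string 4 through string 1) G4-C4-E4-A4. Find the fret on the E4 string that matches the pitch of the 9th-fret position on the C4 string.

C4 at fret 9 is C4 + 9 semitones = A4.
The open E4 string is 4 semitones above the open C4, so the same pitch on the E4 string lies at fret 9 − 4 = 5.

5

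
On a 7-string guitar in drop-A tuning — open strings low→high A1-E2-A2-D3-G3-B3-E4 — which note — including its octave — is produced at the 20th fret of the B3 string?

The open B3 string plus 20 semitones: B–C–C#–D–…–F–F#–G.
The walk passes from B into C 2 times, so the octave number goes from 3 to 5.

G5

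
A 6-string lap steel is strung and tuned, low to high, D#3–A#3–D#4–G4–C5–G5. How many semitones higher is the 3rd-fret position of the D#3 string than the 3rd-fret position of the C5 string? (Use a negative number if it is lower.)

-21 semitones

D#3 at fret 3 → F#3 (MIDI 54); C5 at fret 3 → D#5 (MIDI 75).
54 − 75 = -21, so the two pitches are 21 semitones apart.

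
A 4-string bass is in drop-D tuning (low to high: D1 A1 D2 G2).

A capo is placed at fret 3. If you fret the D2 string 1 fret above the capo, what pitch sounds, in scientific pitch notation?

The capo raises the open D2 by 3 semitones to F2; fretting 1 more gives D2 + 3 + 1 = D2 + 4 semitones = F#2.

F#2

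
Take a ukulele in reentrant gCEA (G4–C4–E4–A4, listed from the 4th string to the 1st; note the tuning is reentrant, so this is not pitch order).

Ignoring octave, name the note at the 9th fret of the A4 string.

A4 is MIDI 69. Adding 9 gives 78; 78 mod 12 = 6, i.e. F♯.
(Equivalently spelled G♭.)

F♯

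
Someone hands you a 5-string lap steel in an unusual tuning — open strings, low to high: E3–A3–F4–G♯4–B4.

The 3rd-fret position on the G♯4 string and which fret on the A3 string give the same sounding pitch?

Fret 3 on G♯4 is MIDI 68 + 3 = 71 (B4). On the A3 string (open MIDI 57), that pitch is 71 − 57 = fret 14.

14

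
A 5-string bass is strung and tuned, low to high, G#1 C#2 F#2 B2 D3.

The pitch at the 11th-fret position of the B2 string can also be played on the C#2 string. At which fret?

21

Fret 11 on B2 is MIDI 47 + 11 = 58 (A#3). On the C#2 string (open MIDI 37), that pitch is 58 − 37 = fret 21.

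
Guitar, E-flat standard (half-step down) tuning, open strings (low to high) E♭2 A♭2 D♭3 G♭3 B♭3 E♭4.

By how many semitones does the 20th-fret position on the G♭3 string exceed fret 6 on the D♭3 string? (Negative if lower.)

19 semitones

G♭3 at fret 20 → D5 (MIDI 74); D♭3 at fret 6 → G3 (MIDI 55).
74 − 55 = 19, so the two pitches are 19 semitones apart.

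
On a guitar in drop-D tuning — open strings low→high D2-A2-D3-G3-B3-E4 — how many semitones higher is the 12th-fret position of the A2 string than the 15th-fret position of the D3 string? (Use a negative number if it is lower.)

-8 semitones

A2 at fret 12 → A3 (MIDI 57); D3 at fret 15 → F4 (MIDI 65).
57 − 65 = -8, so the two pitches are 8 semitones apart.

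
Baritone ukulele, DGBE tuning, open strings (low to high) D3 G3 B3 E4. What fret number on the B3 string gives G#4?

9

G#4 is 9 semitones above the open B3 (B–C–C#–D–D#–E–F–F#–G–G#), so it sits at fret 9.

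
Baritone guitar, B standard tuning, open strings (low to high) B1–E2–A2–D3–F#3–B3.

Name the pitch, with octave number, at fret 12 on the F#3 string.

F#4

The open F#3 string plus 12 semitones: F#–G–G#–A–…–E–F–F#.
The walk passes from B into C once, so the octave number goes from 3 to 4.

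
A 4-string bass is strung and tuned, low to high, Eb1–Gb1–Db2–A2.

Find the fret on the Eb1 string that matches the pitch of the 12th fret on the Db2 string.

22

Db2 at fret 12 is Db2 + 12 semitones = Db3.
The open Eb1 string is 10 semitones below the open Db2, so the same pitch on the Eb1 string lies at fret 12 + 10 = 22.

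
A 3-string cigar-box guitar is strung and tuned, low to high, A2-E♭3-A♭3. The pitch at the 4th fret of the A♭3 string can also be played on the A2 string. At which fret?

A♭3 at fret 4 is A♭3 + 4 semitones = C4.
The open A2 string is 11 semitones below the open A♭3, so the same pitch on the A2 string lies at fret 4 + 11 = 15.

15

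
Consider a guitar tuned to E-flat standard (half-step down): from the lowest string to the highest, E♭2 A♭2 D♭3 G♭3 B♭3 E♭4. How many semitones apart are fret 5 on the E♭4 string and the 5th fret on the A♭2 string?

E♭4 at fret 5 → A♭4 (MIDI 68); A♭2 at fret 5 → D♭3 (MIDI 49).
68 − 49 = 19, so the two pitches are 19 semitones apart, with A♭4 the higher.

19 semitones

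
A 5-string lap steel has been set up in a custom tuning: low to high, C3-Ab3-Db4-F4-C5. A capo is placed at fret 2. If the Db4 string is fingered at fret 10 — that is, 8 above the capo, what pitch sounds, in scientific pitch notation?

The capo raises the open Db4 by 2 semitones to Eb4; fretting 8 more gives Db4 + 2 + 8 = Db4 + 10 semitones = B4.

B4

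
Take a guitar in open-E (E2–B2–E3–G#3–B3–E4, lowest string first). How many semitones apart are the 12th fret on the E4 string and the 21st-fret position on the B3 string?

4 semitones

E4 at fret 12 → E5 (MIDI 76); B3 at fret 21 → G#5 (MIDI 80).
76 − 80 = -4, so the two pitches are 4 semitones apart, with G#5 the higher.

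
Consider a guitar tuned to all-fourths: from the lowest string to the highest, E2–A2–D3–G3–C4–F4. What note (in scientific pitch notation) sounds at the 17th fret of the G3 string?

Each fret is one semitone, so G3 + 17 = C5.

C5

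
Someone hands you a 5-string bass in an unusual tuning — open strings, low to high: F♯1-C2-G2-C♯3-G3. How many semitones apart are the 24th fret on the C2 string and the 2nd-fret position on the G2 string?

15 semitones

C2 at fret 24 → C4 (MIDI 60); G2 at fret 2 → A2 (MIDI 45).
60 − 45 = 15, so the two pitches are 15 semitones apart, with C4 the higher.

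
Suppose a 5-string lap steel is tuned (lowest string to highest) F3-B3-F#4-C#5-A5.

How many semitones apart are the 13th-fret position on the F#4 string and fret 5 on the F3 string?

F#4 at fret 13 → G5 (MIDI 79); F3 at fret 5 → A#3 (MIDI 58).
79 − 58 = 21, so the two pitches are 21 semitones apart, with G5 the higher.

21 semitones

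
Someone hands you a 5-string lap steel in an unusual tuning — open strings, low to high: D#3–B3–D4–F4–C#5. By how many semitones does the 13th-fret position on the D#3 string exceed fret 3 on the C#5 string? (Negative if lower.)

-12 semitones

D#3 at fret 13 → E4 (MIDI 64); C#5 at fret 3 → E5 (MIDI 76).
64 − 76 = -12, so the two pitches are 12 semitones apart.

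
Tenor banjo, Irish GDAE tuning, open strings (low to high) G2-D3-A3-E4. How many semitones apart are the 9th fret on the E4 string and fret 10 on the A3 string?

6 semitones

E4 at fret 9 → C#5 (MIDI 73); A3 at fret 10 → G4 (MIDI 67).
73 − 67 = 6, so the two pitches are 6 semitones apart, with C#5 the higher.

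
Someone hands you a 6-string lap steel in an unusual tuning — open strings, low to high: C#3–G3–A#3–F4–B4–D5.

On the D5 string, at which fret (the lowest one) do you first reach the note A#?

From D5, count semitones up the chromatic scale until reaching A#: D–D#–E–F–F#–G–G#–A–A# — 8 steps.

8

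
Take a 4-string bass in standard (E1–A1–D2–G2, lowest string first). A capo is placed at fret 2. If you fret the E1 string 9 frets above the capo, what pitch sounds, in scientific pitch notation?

D#2

The capo raises the open E1 by 2 semitones to F#1; fretting 9 more gives E1 + 2 + 9 = E1 + 11 semitones = D#2.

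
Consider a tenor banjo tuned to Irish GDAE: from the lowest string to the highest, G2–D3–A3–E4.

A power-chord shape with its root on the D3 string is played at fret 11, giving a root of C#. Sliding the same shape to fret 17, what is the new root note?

G

Moving from fret 11 to fret 17 shifts the root by 6 semitones.
C# up 6 semitones is G.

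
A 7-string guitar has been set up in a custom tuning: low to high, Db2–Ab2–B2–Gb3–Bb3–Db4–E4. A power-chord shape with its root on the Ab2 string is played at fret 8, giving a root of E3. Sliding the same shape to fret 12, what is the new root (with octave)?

Ab3

Moving from fret 8 to fret 12 shifts the root by 4 semitones.
E3 up 4 semitones is Ab3.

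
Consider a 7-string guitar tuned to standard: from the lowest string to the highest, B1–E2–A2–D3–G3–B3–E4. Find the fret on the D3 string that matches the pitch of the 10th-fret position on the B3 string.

B3 at fret 10 is B3 + 10 semitones = A4.
The open D3 string is 9 semitones below the open B3, so the same pitch on the D3 string lies at fret 10 + 9 = 19.

19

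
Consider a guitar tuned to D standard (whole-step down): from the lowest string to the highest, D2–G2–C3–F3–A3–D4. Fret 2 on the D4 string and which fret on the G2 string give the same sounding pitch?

D4 at fret 2 is D4 + 2 semitones = E4.
The open G2 string is 19 semitones below the open D4, so the same pitch on the G2 string lies at fret 2 + 19 = 21.

21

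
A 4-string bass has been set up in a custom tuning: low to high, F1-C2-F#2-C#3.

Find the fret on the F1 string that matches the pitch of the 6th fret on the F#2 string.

19

F#2 at fret 6 is F#2 + 6 semitones = C3.
The open F1 string is 13 semitones below the open F#2, so the same pitch on the F1 string lies at fret 6 + 13 = 19.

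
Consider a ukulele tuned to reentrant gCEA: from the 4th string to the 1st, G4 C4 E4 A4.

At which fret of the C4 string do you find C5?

12

C5 is 12 semitones above the open C4 (C–C#–D–D#–…–A#–B–C), so it sits at fret 12.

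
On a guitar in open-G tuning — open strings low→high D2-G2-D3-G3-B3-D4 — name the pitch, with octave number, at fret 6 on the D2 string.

G♯2

Each fret is one semitone, so D2 + 6 = G♯2.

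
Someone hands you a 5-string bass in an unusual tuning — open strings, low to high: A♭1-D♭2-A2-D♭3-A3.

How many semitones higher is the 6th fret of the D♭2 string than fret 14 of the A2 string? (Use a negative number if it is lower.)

D♭2 at fret 6 → G2 (MIDI 43); A2 at fret 14 → B3 (MIDI 59).
43 − 59 = -16, so the two pitches are 16 semitones apart.

-16 semitones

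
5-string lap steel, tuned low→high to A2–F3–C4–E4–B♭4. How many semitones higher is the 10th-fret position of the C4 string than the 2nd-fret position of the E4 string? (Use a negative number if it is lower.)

C4 at fret 10 → B♭4 (MIDI 70); E4 at fret 2 → G♭4 (MIDI 66).
70 − 66 = 4, so the two pitches are 4 semitones apart.

4 semitones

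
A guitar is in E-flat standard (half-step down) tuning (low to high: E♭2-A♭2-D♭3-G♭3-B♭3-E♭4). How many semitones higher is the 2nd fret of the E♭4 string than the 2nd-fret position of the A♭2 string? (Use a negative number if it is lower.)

E♭4 at fret 2 → F4 (MIDI 65); A♭2 at fret 2 → B♭2 (MIDI 46).
65 − 46 = 19, so the two pitches are 19 semitones apart.

19 semitones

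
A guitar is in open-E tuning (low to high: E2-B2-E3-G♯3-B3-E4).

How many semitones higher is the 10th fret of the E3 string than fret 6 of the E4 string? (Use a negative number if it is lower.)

-8 semitones

E3 at fret 10 → D4 (MIDI 62); E4 at fret 6 → A♯4 (MIDI 70).
62 − 70 = -8, so the two pitches are 8 semitones apart.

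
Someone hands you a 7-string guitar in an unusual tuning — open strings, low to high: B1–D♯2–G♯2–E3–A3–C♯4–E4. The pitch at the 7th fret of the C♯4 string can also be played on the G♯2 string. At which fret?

24

C♯4 at fret 7 is C♯4 + 7 semitones = G♯4.
The open G♯2 string is 17 semitones below the open C♯4, so the same pitch on the G♯2 string lies at fret 7 + 17 = 24.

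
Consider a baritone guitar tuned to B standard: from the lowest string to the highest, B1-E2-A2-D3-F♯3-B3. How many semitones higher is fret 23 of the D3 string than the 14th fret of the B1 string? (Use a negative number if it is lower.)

D3 at fret 23 → C♯5 (MIDI 73); B1 at fret 14 → C♯3 (MIDI 49).
73 − 49 = 24, so the two pitches are 24 semitones apart.

24 semitones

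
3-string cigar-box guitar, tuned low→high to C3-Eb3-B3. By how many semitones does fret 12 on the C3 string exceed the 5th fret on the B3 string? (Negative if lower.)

-4 semitones

C3 at fret 12 → C4 (MIDI 60); B3 at fret 5 → E4 (MIDI 64).
60 − 64 = -4, so the two pitches are 4 semitones apart.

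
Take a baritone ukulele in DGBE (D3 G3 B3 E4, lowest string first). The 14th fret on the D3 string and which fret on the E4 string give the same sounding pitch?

0

Fret 14 on D3 is MIDI 50 + 14 = 64 (E4). On the E4 string (open MIDI 64), that pitch is 64 − 64 = fret 0.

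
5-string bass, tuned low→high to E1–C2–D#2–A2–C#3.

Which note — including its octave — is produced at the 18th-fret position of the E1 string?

Each fret is one semitone, so E1 + 18 = A#2.
(Equivalently spelled Bb2.)

A#2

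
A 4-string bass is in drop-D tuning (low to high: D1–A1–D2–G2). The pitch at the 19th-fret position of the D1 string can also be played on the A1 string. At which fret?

Fret 19 on D1 is MIDI 26 + 19 = 45 (A2). On the A1 string (open MIDI 33), that pitch is 45 − 33 = fret 12.

12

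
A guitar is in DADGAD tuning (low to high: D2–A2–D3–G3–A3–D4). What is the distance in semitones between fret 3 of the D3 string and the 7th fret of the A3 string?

D3 at fret 3 → F3 (MIDI 53); A3 at fret 7 → E4 (MIDI 64).
53 − 64 = -11, so the two pitches are 11 semitones apart, with E4 the higher.

11 semitones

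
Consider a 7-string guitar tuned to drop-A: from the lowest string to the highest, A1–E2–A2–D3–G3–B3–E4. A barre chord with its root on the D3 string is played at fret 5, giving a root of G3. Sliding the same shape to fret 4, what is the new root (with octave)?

Moving from fret 5 to fret 4 shifts the root by -1 semitone.
G3 down 1 semitone is F♯3.

F♯3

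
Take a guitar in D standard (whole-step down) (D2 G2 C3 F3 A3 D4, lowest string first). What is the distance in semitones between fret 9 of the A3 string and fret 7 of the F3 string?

A3 at fret 9 → F#4 (MIDI 66); F3 at fret 7 → C4 (MIDI 60).
66 − 60 = 6, so the two pitches are 6 semitones apart, with F#4 the higher.

6 semitones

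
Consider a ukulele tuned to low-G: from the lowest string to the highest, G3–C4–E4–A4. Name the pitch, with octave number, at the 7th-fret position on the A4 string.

E5

The open A4 string plus 7 semitones: A–A#–B–C–C#–D–D#–E.
The walk passes from B into C once, so the octave number goes from 4 to 5.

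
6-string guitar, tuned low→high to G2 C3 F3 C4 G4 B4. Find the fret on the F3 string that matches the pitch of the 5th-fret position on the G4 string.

19

Fret 5 on G4 is MIDI 67 + 5 = 72 (C5). On the F3 string (open MIDI 53), that pitch is 72 − 53 = fret 19.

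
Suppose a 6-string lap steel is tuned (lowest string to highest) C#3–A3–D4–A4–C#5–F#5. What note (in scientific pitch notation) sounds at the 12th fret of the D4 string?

The open D4 string plus 12 semitones: D–D#–E–F–…–C–C#–D.
The walk passes from B into C once, so the octave number goes from 4 to 5.

D5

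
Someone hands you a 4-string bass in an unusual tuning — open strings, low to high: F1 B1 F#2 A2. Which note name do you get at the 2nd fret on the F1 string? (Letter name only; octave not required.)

G

Each fret is one semitone, so F1 + 2 = G.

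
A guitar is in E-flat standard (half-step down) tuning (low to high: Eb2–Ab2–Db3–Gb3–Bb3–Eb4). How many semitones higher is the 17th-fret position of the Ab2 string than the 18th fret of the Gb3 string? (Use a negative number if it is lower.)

Ab2 at fret 17 → Db4 (MIDI 61); Gb3 at fret 18 → C5 (MIDI 72).
61 − 72 = -11, so the two pitches are 11 semitones apart.

-11 semitones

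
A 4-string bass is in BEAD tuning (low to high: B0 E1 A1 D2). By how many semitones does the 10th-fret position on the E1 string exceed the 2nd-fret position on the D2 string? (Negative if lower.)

E1 at fret 10 → D2 (MIDI 38); D2 at fret 2 → E2 (MIDI 40).
38 − 40 = -2, so the two pitches are 2 semitones apart.

-2 semitones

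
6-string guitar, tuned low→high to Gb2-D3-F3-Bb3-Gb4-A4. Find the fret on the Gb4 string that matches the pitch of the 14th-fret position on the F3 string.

Fret 14 on F3 is MIDI 53 + 14 = 67 (G4). On the Gb4 string (open MIDI 66), that pitch is 67 − 66 = fret 1.

1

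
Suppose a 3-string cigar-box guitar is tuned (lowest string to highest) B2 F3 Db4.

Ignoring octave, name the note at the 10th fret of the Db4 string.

Db4 is MIDI 61. Adding 10 gives 71; 71 mod 12 = 11, i.e. B.

B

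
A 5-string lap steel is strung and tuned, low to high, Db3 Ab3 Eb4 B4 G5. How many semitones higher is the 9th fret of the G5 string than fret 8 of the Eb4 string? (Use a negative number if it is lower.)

G5 at fret 9 → E6 (MIDI 88); Eb4 at fret 8 → B4 (MIDI 71).
88 − 71 = 17, so the two pitches are 17 semitones apart.

17 semitones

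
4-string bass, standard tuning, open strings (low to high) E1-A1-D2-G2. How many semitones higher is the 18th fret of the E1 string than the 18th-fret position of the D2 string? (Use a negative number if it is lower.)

E1 at fret 18 → A#2 (MIDI 46); D2 at fret 18 → G#3 (MIDI 56).
46 − 56 = -10, so the two pitches are 10 semitones apart.

-10 semitones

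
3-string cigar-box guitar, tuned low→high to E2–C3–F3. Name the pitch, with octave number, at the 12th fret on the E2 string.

E3

Each fret is one semitone, so E2 + 12 = E3.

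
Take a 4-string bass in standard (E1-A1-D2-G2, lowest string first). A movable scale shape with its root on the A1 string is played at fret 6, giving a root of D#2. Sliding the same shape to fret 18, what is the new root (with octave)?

D#3

Moving from fret 6 to fret 18 shifts the root by 12 semitones.
D#2 up 12 semitones is D#3.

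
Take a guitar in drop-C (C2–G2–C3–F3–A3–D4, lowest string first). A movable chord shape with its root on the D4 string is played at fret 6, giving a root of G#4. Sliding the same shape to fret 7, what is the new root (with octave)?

Moving from fret 6 to fret 7 shifts the root by 1 semitone.
G#4 up 1 semitone is A4.

A4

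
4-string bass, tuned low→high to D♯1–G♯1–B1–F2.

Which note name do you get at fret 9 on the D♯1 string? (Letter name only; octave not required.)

D♯1 is MIDI 27. Adding 9 gives 36; 36 mod 12 = 0, i.e. C.

C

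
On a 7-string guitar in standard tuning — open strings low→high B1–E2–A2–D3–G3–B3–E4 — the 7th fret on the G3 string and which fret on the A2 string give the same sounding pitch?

G3 at fret 7 is G3 + 7 semitones = D4.
The open A2 string is 10 semitones below the open G3, so the same pitch on the A2 string lies at fret 7 + 10 = 17.

17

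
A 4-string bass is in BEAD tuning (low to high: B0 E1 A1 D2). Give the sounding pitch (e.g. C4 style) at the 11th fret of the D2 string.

C#3

Each fret is one semitone, so D2 + 11 = C#3.
(Equivalently spelled Db3.)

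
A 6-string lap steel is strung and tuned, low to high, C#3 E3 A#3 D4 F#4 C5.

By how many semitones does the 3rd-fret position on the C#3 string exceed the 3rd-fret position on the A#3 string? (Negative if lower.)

C#3 at fret 3 → E3 (MIDI 52); A#3 at fret 3 → C#4 (MIDI 61).
52 − 61 = -9, so the two pitches are 9 semitones apart.

-9 semitones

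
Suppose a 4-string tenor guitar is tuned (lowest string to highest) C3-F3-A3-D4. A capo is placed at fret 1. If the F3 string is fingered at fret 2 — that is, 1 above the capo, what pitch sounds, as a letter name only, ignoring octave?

G

The capo raises the open F3 by 1 semitone to Gb3; fretting 1 more gives F3 + 1 + 1 = F3 + 2 semitones, landing on G.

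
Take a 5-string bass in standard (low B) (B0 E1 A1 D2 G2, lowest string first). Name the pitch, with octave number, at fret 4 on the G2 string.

B2

The open G2 string plus 4 semitones: G–G#–A–A#–B.
No B→C boundary is crossed, so the octave stays at 2.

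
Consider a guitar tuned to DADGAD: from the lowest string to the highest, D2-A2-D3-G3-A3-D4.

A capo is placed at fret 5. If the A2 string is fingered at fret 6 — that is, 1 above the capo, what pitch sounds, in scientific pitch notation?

The capo raises the open A2 by 5 semitones to D3; fretting 1 more gives A2 + 5 + 1 = A2 + 6 semitones = D#3.
(Also written Eb.)

D#3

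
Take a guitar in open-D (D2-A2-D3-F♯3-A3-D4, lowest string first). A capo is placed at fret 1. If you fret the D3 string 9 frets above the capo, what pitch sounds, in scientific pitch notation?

The capo raises the open D3 by 1 semitone to D♯3; fretting 9 more gives D3 + 1 + 9 = D3 + 10 semitones = C4.

C4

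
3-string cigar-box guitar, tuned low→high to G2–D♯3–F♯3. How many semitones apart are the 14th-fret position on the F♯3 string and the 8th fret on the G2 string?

17 semitones

F♯3 at fret 14 → G♯4 (MIDI 68); G2 at fret 8 → D♯3 (MIDI 51).
68 − 51 = 17, so the two pitches are 17 semitones apart, with G♯4 the higher.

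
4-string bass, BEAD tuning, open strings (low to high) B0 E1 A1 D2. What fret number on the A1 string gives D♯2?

6

D♯2 is 6 semitones above the open A1 (A–A#–B–C–C#–D–D#), so it sits at fret 6.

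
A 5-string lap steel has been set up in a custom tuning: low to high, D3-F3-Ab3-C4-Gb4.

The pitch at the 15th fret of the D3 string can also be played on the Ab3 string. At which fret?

9

D3 at fret 15 is D3 + 15 semitones = F4.
The open Ab3 string is 6 semitones above the open D3, so the same pitch on the Ab3 string lies at fret 15 − 6 = 9.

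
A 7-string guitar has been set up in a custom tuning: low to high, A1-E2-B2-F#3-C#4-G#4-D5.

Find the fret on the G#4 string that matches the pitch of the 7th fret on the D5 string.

D5 at fret 7 is D5 + 7 semitones = A5.
The open G#4 string is 6 semitones below the open D5, so the same pitch on the G#4 string lies at fret 7 + 6 = 13.

13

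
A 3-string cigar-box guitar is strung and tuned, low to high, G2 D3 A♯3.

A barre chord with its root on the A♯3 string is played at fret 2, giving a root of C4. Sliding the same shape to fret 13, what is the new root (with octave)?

B4

Moving from fret 2 to fret 13 shifts the root by 11 semitones.
C4 up 11 semitones is B4.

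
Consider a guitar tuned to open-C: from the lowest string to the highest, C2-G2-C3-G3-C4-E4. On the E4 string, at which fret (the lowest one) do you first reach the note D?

10

From E4, count semitones up the chromatic scale until reaching D: E–F–F#–G–…–C–C#–D — 10 steps.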